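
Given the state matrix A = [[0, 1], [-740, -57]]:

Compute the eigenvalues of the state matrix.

det(A - λI) = λ² - (-57)λ + 740 = (λ - (-20))(λ - (-37)). Eigenvalues: -20, -37.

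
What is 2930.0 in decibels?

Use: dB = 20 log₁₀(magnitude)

dB = 20 log₁₀(2930.0) = 69.3 dB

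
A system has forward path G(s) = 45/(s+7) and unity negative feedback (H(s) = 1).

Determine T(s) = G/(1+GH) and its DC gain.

T(s) = G/(1+GH) = [45/(s+7)] / [1 + 45/(s+7)] = 45/(s+7+45) = 45/(s+52). DC gain = 45/52 = 0.8654.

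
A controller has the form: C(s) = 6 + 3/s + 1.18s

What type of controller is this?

This is a Proportional-Integral-Derivative (PID) controller.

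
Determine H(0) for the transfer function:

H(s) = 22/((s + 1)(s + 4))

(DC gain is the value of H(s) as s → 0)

DC gain = H(0) = 22/(1 × 4) = 22/4 = 5.5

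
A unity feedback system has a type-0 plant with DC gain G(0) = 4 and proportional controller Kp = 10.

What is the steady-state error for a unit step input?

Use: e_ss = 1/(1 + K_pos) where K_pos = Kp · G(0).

K_pos = Kp · G(0) = 10 × 4 = 40. e_ss = 1/(1 + 40) = 0.0244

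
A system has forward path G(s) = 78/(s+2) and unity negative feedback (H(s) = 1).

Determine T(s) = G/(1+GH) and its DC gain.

T(s) = G/(1+GH) = [78/(s+2)] / [1 + 78/(s+2)] = 78/(s+2+78) = 78/(s+80). DC gain = 78/80 = 0.975.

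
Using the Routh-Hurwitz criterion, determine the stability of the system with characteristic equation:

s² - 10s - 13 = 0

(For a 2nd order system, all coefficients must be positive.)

Coefficients: 1, -10, -13. b=-10, c=-13 not positive, so system is unstable.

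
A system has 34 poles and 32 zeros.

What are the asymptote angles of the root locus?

n - m = 34 - 32 = 2. Angles: θk = (2k + 1)·180°/2 = 90°, 270°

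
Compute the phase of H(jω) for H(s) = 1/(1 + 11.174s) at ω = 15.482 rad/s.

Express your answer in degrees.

Phase = -arctan(ωτ) = -arctan(15.482 × 11.174) = -89.7°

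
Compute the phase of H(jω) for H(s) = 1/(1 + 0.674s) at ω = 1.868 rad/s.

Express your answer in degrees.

Phase = -arctan(ωτ) = -arctan(1.868 × 0.674) = -51.5°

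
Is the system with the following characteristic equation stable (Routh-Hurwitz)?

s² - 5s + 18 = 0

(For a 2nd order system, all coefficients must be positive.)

Coefficients: 1, -5, 18. b=-5 not positive, so system is unstable.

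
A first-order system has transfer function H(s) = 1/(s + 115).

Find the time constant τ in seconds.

For H(s) = 1/(s + 1/τ), the pole is at -1/τ = -115, so τ = 1/115 = 0.0087 s.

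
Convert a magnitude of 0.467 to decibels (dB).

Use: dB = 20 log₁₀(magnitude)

dB = 20 log₁₀(0.467) = -6.6 dB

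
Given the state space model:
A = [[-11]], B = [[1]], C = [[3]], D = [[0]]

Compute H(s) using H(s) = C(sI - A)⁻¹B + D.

(sI - A)⁻¹ = 1/(s + 11). H(s) = 3 × 1/(s + 11) + 0 = 3/(s + 11).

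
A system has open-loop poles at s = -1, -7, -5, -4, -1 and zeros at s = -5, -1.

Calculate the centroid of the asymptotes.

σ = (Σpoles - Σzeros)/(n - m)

σ = (Σpoles - Σzeros)/(n - m) = (-18 - (-6))/(5 - 2) = -12/3 = -4.0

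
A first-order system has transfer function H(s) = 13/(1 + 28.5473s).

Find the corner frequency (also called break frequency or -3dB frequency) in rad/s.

Corner frequency = 1/τ = 1/28.5473 = 0.035 rad/s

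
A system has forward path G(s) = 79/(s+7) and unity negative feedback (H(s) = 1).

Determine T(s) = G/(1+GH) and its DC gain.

T(s) = G/(1+GH) = [79/(s+7)] / [1 + 79/(s+7)] = 79/(s+7+79) = 79/(s+86). DC gain = 79/86 = 0.9186.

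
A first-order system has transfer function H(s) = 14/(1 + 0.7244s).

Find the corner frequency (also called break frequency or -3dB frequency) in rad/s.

Corner frequency = 1/τ = 1/0.7244 = 1.38 rad/s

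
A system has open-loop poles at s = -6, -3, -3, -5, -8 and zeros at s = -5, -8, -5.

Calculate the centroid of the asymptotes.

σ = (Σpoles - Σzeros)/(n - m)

σ = (Σpoles - Σzeros)/(n - m) = (-25 - (-18))/(5 - 3) = -7/2 = -3.5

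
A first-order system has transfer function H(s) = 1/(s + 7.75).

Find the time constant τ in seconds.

For H(s) = 1/(s + 1/τ), the pole is at -1/τ = -7.75, so τ = 1/7.75 = 0.1290 s.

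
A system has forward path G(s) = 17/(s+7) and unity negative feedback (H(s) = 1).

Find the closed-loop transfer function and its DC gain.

T(s) = G/(1+GH) = [17/(s+7)] / [1 + 17/(s+7)] = 17/(s+7+17) = 17/(s+24). DC gain = 17/24 = 0.7083.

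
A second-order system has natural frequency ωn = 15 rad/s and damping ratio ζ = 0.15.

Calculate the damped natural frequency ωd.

ωd = ωn√(1 - ζ²) = 15√(1 - 0.15²) = 14.83 rad/s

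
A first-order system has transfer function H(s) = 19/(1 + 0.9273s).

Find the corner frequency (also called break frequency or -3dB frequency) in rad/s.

Corner frequency = 1/τ = 1/0.9273 = 1.078 rad/s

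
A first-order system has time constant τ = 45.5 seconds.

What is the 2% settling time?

For first-order system, 2% settling time ≈ 4τ = 4 × 45.5 = 182.0 s.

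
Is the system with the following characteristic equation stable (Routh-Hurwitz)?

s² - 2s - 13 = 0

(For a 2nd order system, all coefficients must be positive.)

Coefficients: 1, -2, -13. b=-2, c=-13 not positive, so system is unstable.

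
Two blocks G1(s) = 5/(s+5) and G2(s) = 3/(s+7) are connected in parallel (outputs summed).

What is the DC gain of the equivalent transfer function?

Parallel: G_eq = G1 + G2. DC gain = G1(0) + G2(0) = 5/5 + 3/7 = 1 + 0.4286 = 1.4286.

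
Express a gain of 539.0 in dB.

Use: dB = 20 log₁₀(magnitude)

dB = 20 log₁₀(539.0) = 54.6 dB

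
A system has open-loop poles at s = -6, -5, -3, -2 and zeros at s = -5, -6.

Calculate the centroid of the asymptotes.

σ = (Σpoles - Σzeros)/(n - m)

σ = (Σpoles - Σzeros)/(n - m) = (-16 - (-11))/(4 - 2) = -5/2 = -2.5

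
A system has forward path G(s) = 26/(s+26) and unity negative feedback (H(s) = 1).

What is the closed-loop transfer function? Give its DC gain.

T(s) = G/(1+GH) = [26/(s+26)] / [1 + 26/(s+26)] = 26/(s+26+26) = 26/(s+52). DC gain = 26/52 = 0.5.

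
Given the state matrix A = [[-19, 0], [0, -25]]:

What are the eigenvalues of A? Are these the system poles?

For diagonal matrix, eigenvalues are diagonal entries: λ₁ = -19, λ₂ = -25. Eigenvalues of A = system poles.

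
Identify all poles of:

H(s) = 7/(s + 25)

Pole is where denominator = 0: s + 25 = 0, so s = -25.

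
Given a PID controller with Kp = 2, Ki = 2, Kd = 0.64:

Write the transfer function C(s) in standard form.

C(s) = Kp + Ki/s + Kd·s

Substituting values: C(s) = 2 + 2/s + 0.64s = (0.64s² + 2s + 2)/s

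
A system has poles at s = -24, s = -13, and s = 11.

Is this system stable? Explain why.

Pole(s) at s = 11 are not in the left half-plane. System is unstable.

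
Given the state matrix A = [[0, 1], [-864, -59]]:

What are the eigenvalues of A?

det(A - λI) = λ² - (-59)λ + 864 = (λ - (-32))(λ - (-27)). Eigenvalues: -32, -27.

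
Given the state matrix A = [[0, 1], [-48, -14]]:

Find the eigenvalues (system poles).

det(A - λI) = λ² - (-14)λ + 48 = (λ - (-8))(λ - (-6)). Eigenvalues: -8, -6.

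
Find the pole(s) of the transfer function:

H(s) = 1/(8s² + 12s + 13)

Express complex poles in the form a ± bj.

Discriminant = 12² - 4×8×13 = 144 - 416 = -272 < 0, so the poles are a complex conjugate pair s = (-12 ± j√272)/(2×8). Real part = -12/(2×8) = -12/16 = -0.75; imaginary part = ±√272/(2×8) ≈ 1.0308. Poles: s = -0.75 ± 1.0308j.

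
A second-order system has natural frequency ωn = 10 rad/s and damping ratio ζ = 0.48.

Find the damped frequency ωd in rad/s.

ωd = ωn√(1 - ζ²) = 10√(1 - 0.48²) = 8.77 rad/s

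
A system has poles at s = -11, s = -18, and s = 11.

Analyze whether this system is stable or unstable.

Pole(s) at s = 11 are not in the left half-plane. System is unstable.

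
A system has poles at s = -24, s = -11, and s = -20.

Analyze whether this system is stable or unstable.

All poles are in the left half-plane. System is stable.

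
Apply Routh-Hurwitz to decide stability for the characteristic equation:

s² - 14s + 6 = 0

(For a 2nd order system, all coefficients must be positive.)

Coefficients: 1, -14, 6. b=-14 not positive, so system is unstable.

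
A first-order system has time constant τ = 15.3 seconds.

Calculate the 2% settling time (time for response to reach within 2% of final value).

For first-order system, 2% settling time ≈ 4τ = 4 × 15.3 = 61.2 s.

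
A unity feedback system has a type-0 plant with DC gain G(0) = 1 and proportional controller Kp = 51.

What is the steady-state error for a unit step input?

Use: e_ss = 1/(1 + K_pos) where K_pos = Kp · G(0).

K_pos = Kp · G(0) = 51 × 1 = 51. e_ss = 1/(1 + 51) = 0.0192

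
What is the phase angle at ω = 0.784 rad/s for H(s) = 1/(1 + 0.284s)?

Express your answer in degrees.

Phase = -arctan(ωτ) = -arctan(0.784 × 0.284) = -12.6°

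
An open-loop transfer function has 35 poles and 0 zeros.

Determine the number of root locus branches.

Root locus has n branches where n = number of poles = 35.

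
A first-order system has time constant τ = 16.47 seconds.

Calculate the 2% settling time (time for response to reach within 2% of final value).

For first-order system, 2% settling time ≈ 4τ = 4 × 16.47 = 65.88 s.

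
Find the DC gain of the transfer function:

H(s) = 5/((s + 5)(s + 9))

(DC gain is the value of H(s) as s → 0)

DC gain = H(0) = 5/(5 × 9) = 5/45 = 0.1111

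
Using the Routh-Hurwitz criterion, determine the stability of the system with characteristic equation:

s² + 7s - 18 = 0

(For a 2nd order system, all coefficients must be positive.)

Coefficients: 1, 7, -18. c=-18 not positive, so system is unstable.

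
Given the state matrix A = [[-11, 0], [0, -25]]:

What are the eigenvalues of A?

For diagonal matrix, eigenvalues are diagonal entries: λ₁ = -11, λ₂ = -25.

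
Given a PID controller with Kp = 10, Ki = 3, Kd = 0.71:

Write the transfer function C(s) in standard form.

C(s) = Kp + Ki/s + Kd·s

Substituting values: C(s) = 10 + 3/s + 0.71s = (0.71s² + 10s + 3)/s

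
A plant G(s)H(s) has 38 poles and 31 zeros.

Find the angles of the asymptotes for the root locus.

n - m = 38 - 31 = 7. Angles: θk = (2k + 1)·180°/7 = 25.71°, 77.14°, 128.57°, 180°, 231.43°, 282.86°, 334.29°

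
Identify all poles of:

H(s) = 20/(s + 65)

Pole is where denominator = 0: s + 65 = 0, so s = -65.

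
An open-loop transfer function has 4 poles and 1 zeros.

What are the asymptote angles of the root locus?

n - m = 4 - 1 = 3. Angles: θk = (2k + 1)·180°/3 = 60°, 180°, 300°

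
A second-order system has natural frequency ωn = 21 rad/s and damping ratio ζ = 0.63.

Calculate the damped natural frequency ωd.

ωd = ωn√(1 - ζ²) = 21√(1 - 0.63²) = 16.31 rad/s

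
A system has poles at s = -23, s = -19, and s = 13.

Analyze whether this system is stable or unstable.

Pole(s) at s = 13 are not in the left half-plane. System is unstable.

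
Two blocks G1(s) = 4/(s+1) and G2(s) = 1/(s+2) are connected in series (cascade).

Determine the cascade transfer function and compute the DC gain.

Series: multiply transfer functions. G_eq = 4/(s+1) × 1/(s+2) = 4/((s+1)(s+2)). DC gain = 4/(1×2) = 2.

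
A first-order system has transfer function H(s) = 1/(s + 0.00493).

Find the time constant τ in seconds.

For H(s) = 1/(s + 1/τ), the pole is at -1/τ = -0.00493, so τ = 1/0.00493 = 202.8 s.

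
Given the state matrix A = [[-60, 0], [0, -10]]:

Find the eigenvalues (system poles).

For diagonal matrix, eigenvalues are diagonal entries: λ₁ = -60, λ₂ = -10.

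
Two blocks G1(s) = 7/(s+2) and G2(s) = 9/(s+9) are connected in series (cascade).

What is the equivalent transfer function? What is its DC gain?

Series: multiply transfer functions. G_eq = 7/(s+2) × 9/(s+9) = 63/((s+2)(s+9)). DC gain = 63/(2×9) = 3.5.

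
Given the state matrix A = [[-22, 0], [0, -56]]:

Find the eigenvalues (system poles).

For diagonal matrix, eigenvalues are diagonal entries: λ₁ = -22, λ₂ = -56.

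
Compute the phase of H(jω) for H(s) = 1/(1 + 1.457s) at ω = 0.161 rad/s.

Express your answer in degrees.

Phase = -arctan(ωτ) = -arctan(0.161 × 1.457) = -13.2°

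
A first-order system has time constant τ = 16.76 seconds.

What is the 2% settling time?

For first-order system, 2% settling time ≈ 4τ = 4 × 16.76 = 67.04 s.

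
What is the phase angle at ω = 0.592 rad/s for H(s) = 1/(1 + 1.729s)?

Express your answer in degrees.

Phase = -arctan(ωτ) = -arctan(0.592 × 1.729) = -45.7°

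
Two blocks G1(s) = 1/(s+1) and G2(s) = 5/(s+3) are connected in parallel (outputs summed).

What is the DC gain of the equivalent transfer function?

Parallel: G_eq = G1 + G2. DC gain = G1(0) + G2(0) = 1/1 + 5/3 = 1 + 1.6667 = 2.6667.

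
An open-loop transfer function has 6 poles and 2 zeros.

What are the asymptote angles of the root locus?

n - m = 6 - 2 = 4. Angles: θk = (2k + 1)·180°/4 = 45°, 135°, 225°, 315°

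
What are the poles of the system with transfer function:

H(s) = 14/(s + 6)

Pole is where denominator = 0: s + 6 = 0, so s = -6.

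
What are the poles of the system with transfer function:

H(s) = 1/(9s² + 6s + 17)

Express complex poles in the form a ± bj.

Discriminant = 6² - 4×9×17 = 36 - 612 = -576 < 0, so the poles are a complex conjugate pair s = (-6 ± j√576)/(2×9). Real part = -6/(2×9) = -6/18 ≈ -0.3333; imaginary part = ±√576/(2×9) = 24/18 ≈ 1.3333. Poles: s = -0.3333 ± 1.3333j.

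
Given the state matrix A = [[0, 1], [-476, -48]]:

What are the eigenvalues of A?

det(A - λI) = λ² - (-48)λ + 476 = (λ - (-14))(λ - (-34)). Eigenvalues: -14, -34.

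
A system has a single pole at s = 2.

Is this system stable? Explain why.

Pole at s = 2 is in the right half-plane. Unstable.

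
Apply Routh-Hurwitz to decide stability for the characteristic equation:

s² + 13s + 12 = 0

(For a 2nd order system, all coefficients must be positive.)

Coefficients: 1, 13, 12. All positive, so system is stable.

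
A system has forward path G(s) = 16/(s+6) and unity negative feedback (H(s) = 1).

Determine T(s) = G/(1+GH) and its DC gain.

T(s) = G/(1+GH) = [16/(s+6)] / [1 + 16/(s+6)] = 16/(s+6+16) = 16/(s+22). DC gain = 16/22 = 0.7273.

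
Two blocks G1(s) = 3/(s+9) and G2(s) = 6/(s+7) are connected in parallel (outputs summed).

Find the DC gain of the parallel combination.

Parallel: G_eq = G1 + G2. DC gain = G1(0) + G2(0) = 3/9 + 6/7 = 0.3333 + 0.8571 = 1.1905.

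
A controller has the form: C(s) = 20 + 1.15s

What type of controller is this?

This is a Proportional-Derivative (PD) controller.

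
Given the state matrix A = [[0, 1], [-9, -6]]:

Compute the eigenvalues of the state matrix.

det(A - λI) = λ² - (-6)λ + 9 = (λ - (-3))(λ - (-3)). Eigenvalues: -3, -3.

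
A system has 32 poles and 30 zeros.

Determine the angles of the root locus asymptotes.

n - m = 32 - 30 = 2. Angles: θk = (2k + 1)·180°/2 = 90°, 270°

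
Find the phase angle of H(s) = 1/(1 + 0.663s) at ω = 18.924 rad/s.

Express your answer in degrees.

Phase = -arctan(ωτ) = -arctan(18.924 × 0.663) = -85.4°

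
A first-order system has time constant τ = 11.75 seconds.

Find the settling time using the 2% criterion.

For first-order system, 2% settling time ≈ 4τ = 4 × 11.75 = 47.0 s.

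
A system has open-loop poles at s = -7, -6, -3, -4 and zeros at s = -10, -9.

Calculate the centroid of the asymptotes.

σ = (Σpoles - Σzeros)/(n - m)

σ = (Σpoles - Σzeros)/(n - m) = (-20 - (-19))/(4 - 2) = -1/2 = -0.5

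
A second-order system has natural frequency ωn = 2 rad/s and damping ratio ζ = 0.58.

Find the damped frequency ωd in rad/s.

ωd = ωn√(1 - ζ²) = 2√(1 - 0.58²) = 1.63 rad/s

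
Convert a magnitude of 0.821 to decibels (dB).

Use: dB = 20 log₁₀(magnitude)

dB = 20 log₁₀(0.821) = -1.7 dB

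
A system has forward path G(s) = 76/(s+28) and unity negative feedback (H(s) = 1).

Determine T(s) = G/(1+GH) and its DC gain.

T(s) = G/(1+GH) = [76/(s+28)] / [1 + 76/(s+28)] = 76/(s+28+76) = 76/(s+104). DC gain = 76/104 = 0.7308.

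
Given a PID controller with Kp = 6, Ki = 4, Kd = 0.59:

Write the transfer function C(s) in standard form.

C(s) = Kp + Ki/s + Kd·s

Substituting values: C(s) = 6 + 4/s + 0.59s = (0.59s² + 6s + 4)/s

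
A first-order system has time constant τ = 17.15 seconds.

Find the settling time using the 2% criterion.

For first-order system, 2% settling time ≈ 4τ = 4 × 17.15 = 68.6 s.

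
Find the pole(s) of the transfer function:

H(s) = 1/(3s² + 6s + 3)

Discriminant = 6² - 4×3×3 = 36 - 36 = 0, so there is a repeated real pole at s = -6/(2×3) = -6/6 = -1. Pole: s = -1 (repeated, multiplicity 2).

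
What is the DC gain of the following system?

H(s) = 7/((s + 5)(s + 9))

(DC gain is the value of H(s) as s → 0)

DC gain = H(0) = 7/(5 × 9) = 7/45 = 0.1556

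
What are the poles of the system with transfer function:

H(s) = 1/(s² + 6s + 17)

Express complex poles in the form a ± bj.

Discriminant = 6² - 4×1×17 = 36 - 68 = -32 < 0, so the poles are a complex conjugate pair s = (-6 ± j√32)/(2×1). Real part = -6/(2×1) = -6/2 = -3; imaginary part = ±√32/(2×1) ≈ 2.8284. Poles: s = -3 ± 2.8284j.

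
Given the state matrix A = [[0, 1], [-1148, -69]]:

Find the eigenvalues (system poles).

det(A - λI) = λ² - (-69)λ + 1148 = (λ - (-28))(λ - (-41)). Eigenvalues: -28, -41.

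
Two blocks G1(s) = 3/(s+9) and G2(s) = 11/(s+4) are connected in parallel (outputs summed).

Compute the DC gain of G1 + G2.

Parallel: G_eq = G1 + G2. DC gain = G1(0) + G2(0) = 3/9 + 11/4 = 0.3333 + 2.75 = 3.0833.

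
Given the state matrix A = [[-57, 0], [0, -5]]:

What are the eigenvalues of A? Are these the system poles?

For diagonal matrix, eigenvalues are diagonal entries: λ₁ = -57, λ₂ = -5. Eigenvalues of A = system poles.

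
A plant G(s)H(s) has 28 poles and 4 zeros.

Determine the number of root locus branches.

Root locus has n branches where n = number of poles = 28.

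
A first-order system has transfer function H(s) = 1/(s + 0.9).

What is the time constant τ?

For H(s) = 1/(s + 1/τ), the pole is at -1/τ = -0.9, so τ = 1/0.9 = 1.1111 s.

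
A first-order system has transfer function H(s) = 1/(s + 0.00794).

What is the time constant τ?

For H(s) = 1/(s + 1/τ), the pole is at -1/τ = -0.00794, so τ = 1/0.00794 = 125.9 s.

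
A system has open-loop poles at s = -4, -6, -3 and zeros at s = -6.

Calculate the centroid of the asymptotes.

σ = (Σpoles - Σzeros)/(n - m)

σ = (Σpoles - Σzeros)/(n - m) = (-13 - (-6))/(3 - 1) = -7/2 = -3.5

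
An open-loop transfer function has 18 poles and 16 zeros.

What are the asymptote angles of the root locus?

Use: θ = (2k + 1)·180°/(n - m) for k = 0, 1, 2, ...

n - m = 18 - 16 = 2. Angles: θk = (2k + 1)·180°/2 = 90°, 270°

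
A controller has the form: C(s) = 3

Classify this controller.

This is a Proportional (P) controller.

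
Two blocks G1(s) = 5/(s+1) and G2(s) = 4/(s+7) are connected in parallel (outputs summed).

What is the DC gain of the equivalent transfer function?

Parallel: G_eq = G1 + G2. DC gain = G1(0) + G2(0) = 5/1 + 4/7 = 5 + 0.5714 = 5.5714.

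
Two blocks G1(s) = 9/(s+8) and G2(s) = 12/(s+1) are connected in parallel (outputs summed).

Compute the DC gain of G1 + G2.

Parallel: G_eq = G1 + G2. DC gain = G1(0) + G2(0) = 9/8 + 12/1 = 1.125 + 12 = 13.125.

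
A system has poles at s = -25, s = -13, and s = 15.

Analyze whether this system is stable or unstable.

Pole(s) at s = 15 are not in the left half-plane. System is unstable.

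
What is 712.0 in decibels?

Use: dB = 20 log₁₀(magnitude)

dB = 20 log₁₀(712.0) = 57.0 dB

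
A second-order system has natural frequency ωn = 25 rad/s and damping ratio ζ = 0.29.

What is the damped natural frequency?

ωd = ωn√(1 - ζ²) = 25√(1 - 0.29²) = 23.93 rad/s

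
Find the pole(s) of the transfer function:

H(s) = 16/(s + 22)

Pole is where denominator = 0: s + 22 = 0, so s = -22.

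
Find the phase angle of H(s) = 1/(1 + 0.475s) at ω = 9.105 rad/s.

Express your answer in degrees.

Phase = -arctan(ωτ) = -arctan(9.105 × 0.475) = -77.0°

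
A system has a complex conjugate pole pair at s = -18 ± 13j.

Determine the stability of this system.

Real part of poles is -18 (< 0, left half-plane). Stable.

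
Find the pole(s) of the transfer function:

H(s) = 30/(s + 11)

Pole is where denominator = 0: s + 11 = 0, so s = -11.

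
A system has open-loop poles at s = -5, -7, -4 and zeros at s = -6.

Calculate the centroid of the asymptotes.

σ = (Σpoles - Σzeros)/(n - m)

σ = (Σpoles - Σzeros)/(n - m) = (-16 - (-6))/(3 - 1) = -10/2 = -5.0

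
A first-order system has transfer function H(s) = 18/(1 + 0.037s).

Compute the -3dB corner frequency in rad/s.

Corner frequency = 1/τ = 1/0.037 = 27.027 rad/s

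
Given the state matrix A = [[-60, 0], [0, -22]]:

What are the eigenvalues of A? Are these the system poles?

For diagonal matrix, eigenvalues are diagonal entries: λ₁ = -60, λ₂ = -22. Eigenvalues of A = system poles.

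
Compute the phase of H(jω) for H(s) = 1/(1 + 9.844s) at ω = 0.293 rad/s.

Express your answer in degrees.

Phase = -arctan(ωτ) = -arctan(0.293 × 9.844) = -70.9°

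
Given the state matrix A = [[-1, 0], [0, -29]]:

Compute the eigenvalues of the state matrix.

For diagonal matrix, eigenvalues are diagonal entries: λ₁ = -1, λ₂ = -29.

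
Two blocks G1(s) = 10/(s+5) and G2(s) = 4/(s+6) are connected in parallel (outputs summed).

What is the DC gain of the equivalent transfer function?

Parallel: G_eq = G1 + G2. DC gain = G1(0) + G2(0) = 10/5 + 4/6 = 2 + 0.6667 = 2.6667.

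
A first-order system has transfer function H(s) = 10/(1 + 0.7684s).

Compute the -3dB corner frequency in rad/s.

Corner frequency = 1/τ = 1/0.7684 = 1.301 rad/s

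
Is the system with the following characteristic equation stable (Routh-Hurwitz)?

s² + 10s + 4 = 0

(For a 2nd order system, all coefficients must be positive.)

Coefficients: 1, 10, 4. All positive, so system is stable.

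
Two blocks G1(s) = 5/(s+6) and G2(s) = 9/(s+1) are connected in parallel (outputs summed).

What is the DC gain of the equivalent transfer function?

Parallel: G_eq = G1 + G2. DC gain = G1(0) + G2(0) = 5/6 + 9/1 = 0.8333 + 9 = 9.8333.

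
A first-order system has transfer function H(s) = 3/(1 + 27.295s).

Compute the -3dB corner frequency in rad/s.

Corner frequency = 1/τ = 1/27.295 = 0.037 rad/s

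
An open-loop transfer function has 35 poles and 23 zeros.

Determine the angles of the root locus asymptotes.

n - m = 35 - 23 = 12. Angles: θk = (2k + 1)·180°/12 = 15°, 45°, 75°, 105°, 135°, 165°, 195°, 225°, 255°, 285°, 315°, 345°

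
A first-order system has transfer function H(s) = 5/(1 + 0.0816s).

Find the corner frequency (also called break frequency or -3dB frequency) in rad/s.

Corner frequency = 1/τ = 1/0.0816 = 12.255 rad/s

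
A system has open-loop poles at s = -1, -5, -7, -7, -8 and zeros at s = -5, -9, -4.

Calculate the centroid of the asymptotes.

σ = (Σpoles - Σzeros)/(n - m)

σ = (Σpoles - Σzeros)/(n - m) = (-28 - (-18))/(5 - 3) = -10/2 = -5.0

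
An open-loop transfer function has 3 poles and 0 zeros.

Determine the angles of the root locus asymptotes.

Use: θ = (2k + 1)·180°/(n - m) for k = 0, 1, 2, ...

n - m = 3 - 0 = 3. Angles: θk = (2k + 1)·180°/3 = 60°, 180°, 300°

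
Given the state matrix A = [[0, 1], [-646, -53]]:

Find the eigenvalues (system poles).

det(A - λI) = λ² - (-53)λ + 646 = (λ - (-34))(λ - (-19)). Eigenvalues: -34, -19.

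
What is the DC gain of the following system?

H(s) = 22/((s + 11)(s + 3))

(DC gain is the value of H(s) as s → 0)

DC gain = H(0) = 22/(11 × 3) = 22/33 = 0.6667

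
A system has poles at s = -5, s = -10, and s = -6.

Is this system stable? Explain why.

All poles are in the left half-plane. System is stable.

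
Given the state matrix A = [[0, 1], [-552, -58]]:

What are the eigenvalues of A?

det(A - λI) = λ² - (-58)λ + 552 = (λ - (-46))(λ - (-12)). Eigenvalues: -46, -12.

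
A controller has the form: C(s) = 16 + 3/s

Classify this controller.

This is a Proportional-Integral (PI) controller.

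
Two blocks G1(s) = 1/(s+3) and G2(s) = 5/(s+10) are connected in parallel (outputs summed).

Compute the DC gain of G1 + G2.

Parallel: G_eq = G1 + G2. DC gain = G1(0) + G2(0) = 1/3 + 5/10 = 0.3333 + 0.5 = 0.8333.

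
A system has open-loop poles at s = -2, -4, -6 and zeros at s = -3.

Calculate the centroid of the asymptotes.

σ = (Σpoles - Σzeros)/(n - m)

σ = (Σpoles - Σzeros)/(n - m) = (-12 - (-3))/(3 - 1) = -9/2 = -4.5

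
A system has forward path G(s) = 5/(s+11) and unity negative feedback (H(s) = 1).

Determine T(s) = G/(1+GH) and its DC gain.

T(s) = G/(1+GH) = [5/(s+11)] / [1 + 5/(s+11)] = 5/(s+11+5) = 5/(s+16). DC gain = 5/16 = 0.3125.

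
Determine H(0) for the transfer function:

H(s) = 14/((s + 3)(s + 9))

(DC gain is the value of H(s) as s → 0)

DC gain = H(0) = 14/(3 × 9) = 14/27 = 0.5185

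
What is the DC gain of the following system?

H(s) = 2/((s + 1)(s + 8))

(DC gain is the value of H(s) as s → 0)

DC gain = H(0) = 2/(1 × 8) = 2/8 = 0.25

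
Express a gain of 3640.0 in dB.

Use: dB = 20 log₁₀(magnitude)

dB = 20 log₁₀(3640.0) = 71.2 dB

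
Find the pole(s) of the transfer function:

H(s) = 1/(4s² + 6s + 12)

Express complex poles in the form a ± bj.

Discriminant = 6² - 4×4×12 = 36 - 192 = -156 < 0, so the poles are a complex conjugate pair s = (-6 ± j√156)/(2×4). Real part = -6/(2×4) = -6/8 = -0.75; imaginary part = ±√156/(2×4) ≈ 1.5612. Poles: s = -0.75 ± 1.5612j.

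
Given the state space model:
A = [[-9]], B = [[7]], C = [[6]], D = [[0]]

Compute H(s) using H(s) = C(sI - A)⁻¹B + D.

(sI - A)⁻¹ = 1/(s + 9). H(s) = 6 × 7/(s + 9) + 0 = 42/(s + 9).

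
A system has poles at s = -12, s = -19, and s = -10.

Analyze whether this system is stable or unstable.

All poles are in the left half-plane. System is stable.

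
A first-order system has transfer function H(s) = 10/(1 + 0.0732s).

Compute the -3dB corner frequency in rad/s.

Corner frequency = 1/τ = 1/0.0732 = 13.661 rad/s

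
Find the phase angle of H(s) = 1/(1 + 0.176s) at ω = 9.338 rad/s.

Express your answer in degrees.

Phase = -arctan(ωτ) = -arctan(9.338 × 0.176) = -58.7°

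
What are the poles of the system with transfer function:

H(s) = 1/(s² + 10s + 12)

Discriminant = 10² - 4×1×12 = 100 - 48 = 52 > 0, so two distinct real poles. Using quadratic formula: s = (-10 ± √52)/(2×1) = (-10 ± √52)/2, with √52 ≈ 7.2111. s₁ ≈ -1.3944, s₂ ≈ -8.6056. Poles: s₁ = -1.3944, s₂ = -8.6056.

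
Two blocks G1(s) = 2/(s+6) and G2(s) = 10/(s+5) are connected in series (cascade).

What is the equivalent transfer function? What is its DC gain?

Series: multiply transfer functions. G_eq = 2/(s+6) × 10/(s+5) = 20/((s+6)(s+5)). DC gain = 20/(6×5) = 0.6667.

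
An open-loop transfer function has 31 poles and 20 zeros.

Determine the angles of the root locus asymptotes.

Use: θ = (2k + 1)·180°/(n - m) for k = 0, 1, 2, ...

n - m = 31 - 20 = 11. Angles: θk = (2k + 1)·180°/11 = 16.36°, 49.09°, 81.82°, 114.55°, 147.27°, 180°, 212.73°, 245.45°, 278.18°, 310.91°, 343.64°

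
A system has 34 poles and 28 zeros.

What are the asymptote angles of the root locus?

n - m = 34 - 28 = 6. Angles: θk = (2k + 1)·180°/6 = 30°, 90°, 150°, 210°, 270°, 330°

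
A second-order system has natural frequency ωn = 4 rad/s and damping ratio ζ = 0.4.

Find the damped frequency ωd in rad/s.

ωd = ωn√(1 - ζ²) = 4√(1 - 0.4²) = 3.67 rad/s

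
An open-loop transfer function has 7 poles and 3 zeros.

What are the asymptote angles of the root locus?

n - m = 7 - 3 = 4. Angles: θk = (2k + 1)·180°/4 = 45°, 135°, 225°, 315°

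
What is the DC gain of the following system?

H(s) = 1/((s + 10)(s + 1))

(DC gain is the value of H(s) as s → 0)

DC gain = H(0) = 1/(10 × 1) = 1/10 = 0.1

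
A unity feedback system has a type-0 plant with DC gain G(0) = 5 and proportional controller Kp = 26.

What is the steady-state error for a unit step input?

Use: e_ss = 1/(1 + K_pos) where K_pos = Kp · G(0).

K_pos = Kp · G(0) = 26 × 5 = 130. e_ss = 1/(1 + 130) = 0.0076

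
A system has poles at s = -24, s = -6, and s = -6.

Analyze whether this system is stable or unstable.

All poles are in the left half-plane. System is stable.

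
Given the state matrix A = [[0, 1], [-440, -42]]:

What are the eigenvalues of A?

det(A - λI) = λ² - (-42)λ + 440 = (λ - (-20))(λ - (-22)). Eigenvalues: -20, -22.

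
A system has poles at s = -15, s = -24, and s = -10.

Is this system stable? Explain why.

All poles are in the left half-plane. System is stable.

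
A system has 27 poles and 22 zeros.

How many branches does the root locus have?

Root locus has n branches where n = number of poles = 27.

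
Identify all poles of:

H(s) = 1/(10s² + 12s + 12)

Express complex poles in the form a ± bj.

Discriminant = 12² - 4×10×12 = 144 - 480 = -336 < 0, so the poles are a complex conjugate pair s = (-12 ± j√336)/(2×10). Real part = -12/(2×10) = -12/20 = -0.6; imaginary part = ±√336/(2×10) ≈ 0.9165. Poles: s = -0.6 ± 0.9165j.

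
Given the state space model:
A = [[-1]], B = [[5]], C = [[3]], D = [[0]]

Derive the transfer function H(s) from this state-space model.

(sI - A)⁻¹ = 1/(s + 1). H(s) = 3 × 5/(s + 1) + 0 = 15/(s + 1).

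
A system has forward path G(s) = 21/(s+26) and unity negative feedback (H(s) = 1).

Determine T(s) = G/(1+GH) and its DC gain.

T(s) = G/(1+GH) = [21/(s+26)] / [1 + 21/(s+26)] = 21/(s+26+21) = 21/(s+47). DC gain = 21/47 = 0.4468.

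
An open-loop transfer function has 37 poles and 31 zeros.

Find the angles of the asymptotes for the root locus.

n - m = 37 - 31 = 6. Angles: θk = (2k + 1)·180°/6 = 30°, 90°, 150°, 210°, 270°, 330°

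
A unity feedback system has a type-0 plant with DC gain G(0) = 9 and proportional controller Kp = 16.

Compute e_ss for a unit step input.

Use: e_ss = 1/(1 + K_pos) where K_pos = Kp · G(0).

K_pos = Kp · G(0) = 16 × 9 = 144. e_ss = 1/(1 + 144) = 0.0069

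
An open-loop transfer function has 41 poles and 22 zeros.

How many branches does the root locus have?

Root locus has n branches where n = number of poles = 41.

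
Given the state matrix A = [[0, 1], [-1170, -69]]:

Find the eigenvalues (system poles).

det(A - λI) = λ² - (-69)λ + 1170 = (λ - (-30))(λ - (-39)). Eigenvalues: -30, -39.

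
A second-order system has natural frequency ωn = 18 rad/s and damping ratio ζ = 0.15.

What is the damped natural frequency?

ωd = ωn√(1 - ζ²) = 18√(1 - 0.15²) = 17.8 rad/s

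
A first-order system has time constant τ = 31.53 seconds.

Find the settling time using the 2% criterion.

For first-order system, 2% settling time ≈ 4τ = 4 × 31.53 = 126.12 s.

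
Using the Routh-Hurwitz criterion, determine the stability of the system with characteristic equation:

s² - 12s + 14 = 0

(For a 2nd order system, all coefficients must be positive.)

Coefficients: 1, -12, 14. b=-12 not positive, so system is unstable.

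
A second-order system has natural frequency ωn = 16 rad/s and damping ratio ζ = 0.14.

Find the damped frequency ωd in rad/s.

ωd = ωn√(1 - ζ²) = 16√(1 - 0.14²) = 15.84 rad/s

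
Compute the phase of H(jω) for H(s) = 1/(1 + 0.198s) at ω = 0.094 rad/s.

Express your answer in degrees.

Phase = -arctan(ωτ) = -arctan(0.094 × 0.198) = -1.1°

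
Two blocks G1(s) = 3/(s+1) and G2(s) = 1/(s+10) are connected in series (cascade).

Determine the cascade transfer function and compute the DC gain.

Series: multiply transfer functions. G_eq = 3/(s+1) × 1/(s+10) = 3/((s+1)(s+10)). DC gain = 3/(1×10) = 0.3.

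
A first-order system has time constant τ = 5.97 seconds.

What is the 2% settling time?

For first-order system, 2% settling time ≈ 4τ = 4 × 5.97 = 23.88 s.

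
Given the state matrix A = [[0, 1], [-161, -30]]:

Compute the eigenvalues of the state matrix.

det(A - λI) = λ² - (-30)λ + 161 = (λ - (-23))(λ - (-7)). Eigenvalues: -23, -7.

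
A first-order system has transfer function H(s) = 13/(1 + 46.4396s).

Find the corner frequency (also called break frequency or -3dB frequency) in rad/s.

Corner frequency = 1/τ = 1/46.4396 = 0.022 rad/s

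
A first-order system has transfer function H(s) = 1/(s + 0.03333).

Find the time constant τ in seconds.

For H(s) = 1/(s + 1/τ), the pole is at -1/τ = -0.03333, so τ = 1/0.03333 = 30 s.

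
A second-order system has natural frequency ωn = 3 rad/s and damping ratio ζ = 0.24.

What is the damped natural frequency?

ωd = ωn√(1 - ζ²) = 3√(1 - 0.24²) = 2.91 rad/s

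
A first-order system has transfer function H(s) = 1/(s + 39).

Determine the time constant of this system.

For H(s) = 1/(s + 1/τ), the pole is at -1/τ = -39, so τ = 1/39 = 0.0256 s.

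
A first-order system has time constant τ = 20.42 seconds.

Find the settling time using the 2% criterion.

For first-order system, 2% settling time ≈ 4τ = 4 × 20.42 = 81.68 s.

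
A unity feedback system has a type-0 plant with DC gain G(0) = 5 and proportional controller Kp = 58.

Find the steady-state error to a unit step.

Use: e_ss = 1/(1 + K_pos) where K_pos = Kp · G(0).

K_pos = Kp · G(0) = 58 × 5 = 290. e_ss = 1/(1 + 290) = 0.0034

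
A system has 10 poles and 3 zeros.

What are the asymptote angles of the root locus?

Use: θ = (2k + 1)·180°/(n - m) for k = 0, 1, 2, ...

n - m = 10 - 3 = 7. Angles: θk = (2k + 1)·180°/7 = 25.71°, 77.14°, 128.57°, 180°, 231.43°, 282.86°, 334.29°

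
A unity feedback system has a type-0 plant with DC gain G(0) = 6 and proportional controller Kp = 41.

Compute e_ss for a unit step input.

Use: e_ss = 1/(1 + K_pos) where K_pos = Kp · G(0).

K_pos = Kp · G(0) = 41 × 6 = 246. e_ss = 1/(1 + 246) = 0.0040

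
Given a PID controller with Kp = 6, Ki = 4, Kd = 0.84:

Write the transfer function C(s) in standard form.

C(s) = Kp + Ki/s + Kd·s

Substituting values: C(s) = 6 + 4/s + 0.84s = (0.84s² + 6s + 4)/s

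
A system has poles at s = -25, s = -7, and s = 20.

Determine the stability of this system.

Pole(s) at s = 20 are not in the left half-plane. System is unstable.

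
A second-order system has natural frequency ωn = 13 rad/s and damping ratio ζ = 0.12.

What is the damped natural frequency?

ωd = ωn√(1 - ζ²) = 13√(1 - 0.12²) = 12.91 rad/s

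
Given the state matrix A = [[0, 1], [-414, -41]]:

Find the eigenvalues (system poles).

det(A - λI) = λ² - (-41)λ + 414 = (λ - (-18))(λ - (-23)). Eigenvalues: -18, -23.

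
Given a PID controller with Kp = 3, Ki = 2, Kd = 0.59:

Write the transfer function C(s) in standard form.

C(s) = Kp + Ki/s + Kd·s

Substituting values: C(s) = 3 + 2/s + 0.59s = (0.59s² + 3s + 2)/s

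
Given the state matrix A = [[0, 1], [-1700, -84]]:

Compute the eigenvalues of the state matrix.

det(A - λI) = λ² - (-84)λ + 1700 = (λ - (-34))(λ - (-50)). Eigenvalues: -34, -50.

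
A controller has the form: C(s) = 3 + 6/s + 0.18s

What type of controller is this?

This is a Proportional-Integral-Derivative (PID) controller.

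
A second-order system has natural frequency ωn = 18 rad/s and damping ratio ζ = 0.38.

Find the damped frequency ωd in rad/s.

ωd = ωn√(1 - ζ²) = 18√(1 - 0.38²) = 16.65 rad/s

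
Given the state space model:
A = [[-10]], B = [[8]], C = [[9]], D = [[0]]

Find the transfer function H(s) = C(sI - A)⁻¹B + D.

(sI - A)⁻¹ = 1/(s + 10). H(s) = 9 × 8/(s + 10) + 0 = 72/(s + 10).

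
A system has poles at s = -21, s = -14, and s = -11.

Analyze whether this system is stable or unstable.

All poles are in the left half-plane. System is stable.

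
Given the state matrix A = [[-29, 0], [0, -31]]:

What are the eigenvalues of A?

For diagonal matrix, eigenvalues are diagonal entries: λ₁ = -29, λ₂ = -31.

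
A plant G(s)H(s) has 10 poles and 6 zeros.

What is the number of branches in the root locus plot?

Root locus has n branches where n = number of poles = 10.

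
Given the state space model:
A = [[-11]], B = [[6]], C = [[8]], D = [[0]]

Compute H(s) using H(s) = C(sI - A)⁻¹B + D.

(sI - A)⁻¹ = 1/(s + 11). H(s) = 8 × 6/(s + 11) + 0 = 48/(s + 11).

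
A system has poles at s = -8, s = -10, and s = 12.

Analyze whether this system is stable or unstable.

Pole(s) at s = 12 are not in the left half-plane. System is unstable.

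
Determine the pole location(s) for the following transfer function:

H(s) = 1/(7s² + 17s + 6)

Discriminant = 17² - 4×7×6 = 289 - 168 = 121 > 0, so two distinct real poles. Using quadratic formula: s = (-17 ± √121)/(2×7) = (-17 ± √121)/14, with √121 = 11. s₁ = -6/14 ≈ -0.4286, s₂ = -28/14 = -2. Poles: s₁ = -0.4286, s₂ = -2.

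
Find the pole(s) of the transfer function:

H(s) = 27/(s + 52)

Pole is where denominator = 0: s + 52 = 0, so s = -52.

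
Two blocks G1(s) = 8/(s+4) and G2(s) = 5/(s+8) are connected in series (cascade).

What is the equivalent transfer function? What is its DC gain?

Series: multiply transfer functions. G_eq = 8/(s+4) × 5/(s+8) = 40/((s+4)(s+8)). DC gain = 40/(4×8) = 1.25.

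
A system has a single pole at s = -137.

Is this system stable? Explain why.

Pole at s = -137 is in the left half-plane. Stable.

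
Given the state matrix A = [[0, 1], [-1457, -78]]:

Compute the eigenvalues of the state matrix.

det(A - λI) = λ² - (-78)λ + 1457 = (λ - (-31))(λ - (-47)). Eigenvalues: -31, -47.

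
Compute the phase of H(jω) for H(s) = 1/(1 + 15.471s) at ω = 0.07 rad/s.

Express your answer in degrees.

Phase = -arctan(ωτ) = -arctan(0.07 × 15.471) = -47.3°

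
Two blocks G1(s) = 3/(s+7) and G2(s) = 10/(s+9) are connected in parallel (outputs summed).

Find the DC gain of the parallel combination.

Parallel: G_eq = G1 + G2. DC gain = G1(0) + G2(0) = 3/7 + 10/9 = 0.4286 + 1.1111 = 1.5397.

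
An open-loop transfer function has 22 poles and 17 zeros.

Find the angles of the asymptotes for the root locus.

n - m = 22 - 17 = 5. Angles: θk = (2k + 1)·180°/5 = 36°, 108°, 180°, 252°, 324°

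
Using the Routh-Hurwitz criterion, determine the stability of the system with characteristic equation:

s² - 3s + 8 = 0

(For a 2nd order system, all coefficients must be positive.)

Coefficients: 1, -3, 8. b=-3 not positive, so system is unstable.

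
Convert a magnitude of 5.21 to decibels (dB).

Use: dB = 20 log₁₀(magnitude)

dB = 20 log₁₀(5.21) = 14.3 dB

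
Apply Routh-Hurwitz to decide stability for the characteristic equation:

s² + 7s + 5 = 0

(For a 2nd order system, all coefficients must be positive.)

Coefficients: 1, 7, 5. All positive, so system is stable.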